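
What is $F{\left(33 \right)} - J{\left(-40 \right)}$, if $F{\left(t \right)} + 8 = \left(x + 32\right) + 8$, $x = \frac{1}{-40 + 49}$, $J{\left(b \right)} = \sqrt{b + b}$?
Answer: $\frac{289}{9} - 4 i \sqrt{5} \approx 32.111 - 8.9443 i$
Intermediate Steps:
$J{\left(b \right)} = \sqrt{2} \sqrt{b}$ ($J{\left(b \right)} = \sqrt{2 b} = \sqrt{2} \sqrt{b}$)
$x = \frac{1}{9} \approx 0.11111$
$F{\left(t \right)} = \frac{289}{9}$ ($F{\left(t \right)} = -8 + \left(\left(\frac{1}{9} + 32\right) + 8\right) = -8 + \left(\frac{289}{9} + 8\right) = -8 + \frac{361}{9} = \frac{289}{9}$)
$F{\left(33 \right)} - J{\left(-40 \right)} = \frac{289}{9} - \sqrt{2} \sqrt{-40} = \frac{289}{9} - \sqrt{2} \cdot 2 i \sqrt{10} = \frac{289}{9} - 4 i \sqrt{5}$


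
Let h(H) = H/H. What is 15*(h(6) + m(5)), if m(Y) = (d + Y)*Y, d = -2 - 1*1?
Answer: 165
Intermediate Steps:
d = -3 (d = -2 - 1 = -3)
m(Y) = Y*(-3 + Y) (m(Y) = (-3 + Y)*Y = Y*(-3 + Y))
h(H) = 1
15*(h(6) + m(5)) = 15*(1 + 5*(-3 + 5)) = 15*(1 + 5*2) = 15*(1 + 10) = 15*11 = 165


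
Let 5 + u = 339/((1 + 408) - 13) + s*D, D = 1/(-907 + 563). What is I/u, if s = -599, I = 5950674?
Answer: -67552051248/27275 ≈ -2.4767e+6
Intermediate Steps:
D = -1/344 (D = 1/(-344) = -1/344 ≈ -0.0029070)
u = -27275/11352 (u = -5 + (339/((1 + 408) - 13) - 599*(-1/344)) = -5 + (339/(409 - 13) + 599/344) = -5 + (339/396 + 599/344) = -5 + (339*(1/396) + 599/344) = -5 + (113/132 + 599/344) = -5 + 29485/11352 = -27275/11352 ≈ -2.4027)
I/u = 5950674/(-27275/11352) = 5950674*(-11352/27275) = -67552051248/27275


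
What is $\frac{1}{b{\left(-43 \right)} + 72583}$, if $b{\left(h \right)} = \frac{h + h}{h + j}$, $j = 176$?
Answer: $\frac{133}{9653453} \approx 1.3777 \cdot 10^{-5}$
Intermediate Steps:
$b{\left(h \right)} = \frac{2 h}{176 + h}$ ($b{\left(h \right)} = \frac{h + h}{h + 176} = \frac{2 h}{176 + h}$)
$\frac{1}{b{\left(-43 \right)} + 72583} = \frac{1}{2 \left(-43\right) \frac{1}{176 - 43} + 72583} = \frac{1}{2 \left(-43\right) \frac{1}{133} + 72583} = \frac{1}{- \frac{86}{133} + 72583} = \frac{1}{\frac{9653453}{133}} = \frac{133}{9653453}$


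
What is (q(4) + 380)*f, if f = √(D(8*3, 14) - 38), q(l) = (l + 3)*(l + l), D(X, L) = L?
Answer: 872*I*√6 ≈ 2136.0*I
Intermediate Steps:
q(l) = 2*l*(3 + l) (q(l) = (3 + l)*(2*l) = 2*l*(3 + l))
f = 2*I*√6 (f = √(14 - 38) = √(-24) = 2*I*√6 ≈ 4.899*I)
(q(4) + 380)*f = (2*4*(3 + 4) + 380)*(2*I*√6) = (2*4*7 + 380)*(2*I*√6) = (56 + 380)*(2*I*√6) = 436*(2*I*√6) = 872*I*√6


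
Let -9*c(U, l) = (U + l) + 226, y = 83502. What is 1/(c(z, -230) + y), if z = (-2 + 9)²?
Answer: 1/83497 ≈ 1.1976e-5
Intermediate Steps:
z = 49 (z = 7² = 49)
c(U, l) = -226/9 - U/9 - l/9 (c(U, l) = -((U + l) + 226)/9 = -(226 + U + l)/9 = -226/9 - U/9 - l/9)
1/(c(z, -230) + y) = 1/((-226/9 - ⅑*49 - ⅑*(-230)) + 83502) = 1/((-226/9 - 49/9 + 230/9) + 83502) = 1/(-5 + 83502) = 1/83497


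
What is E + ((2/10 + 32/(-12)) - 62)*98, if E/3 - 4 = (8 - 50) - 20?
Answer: -97376/15 ≈ -6491.7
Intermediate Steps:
E = -174 (E = 12 + 3*((8 - 50) - 20) = 12 + 3*(-42 - 20) = 12 + 3*(-62) = 12 - 186 = -174)
E + ((2/10 + 32/(-12)) - 62)*98 = -174 + ((2/10 + 32/(-12)) - 62)*98 = -174 + ((2*(⅒) + 32*(-1/12)) - 62)*98 = -174 + ((⅕ - 8/3) - 62)*98 = -174 + (-37/15 - 62)*98 = -174 - 967/15*98 = -174 - 94766/15 = -97376/15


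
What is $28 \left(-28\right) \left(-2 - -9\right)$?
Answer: $-5488$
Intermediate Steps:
$28 \left(-28\right) \left(-2 - -9\right) = - 784 \left(-2 + 9\right) = \left(-784\right) 7 = -5488$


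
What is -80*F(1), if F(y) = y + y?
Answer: -160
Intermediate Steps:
F(y) = 2*y
-80*F(1) = -160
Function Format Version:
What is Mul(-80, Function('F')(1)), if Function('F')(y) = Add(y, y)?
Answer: -160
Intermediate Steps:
Function('F')(y) = Mul(2, y)
Mul(-80, Function('F')(1)) = Mul(-80, Mul(2, 1)) = Mul(-80, 2) = -160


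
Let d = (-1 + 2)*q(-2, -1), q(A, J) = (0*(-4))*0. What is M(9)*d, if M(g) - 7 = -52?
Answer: 0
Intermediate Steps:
q(A, J) = 0 (q(A, J) = 0*0 = 0)
M(g) = -45 (M(g) = 7 - 52 = -45)
d = 0 (d = (-1 + 2)*0 = 1*0 = 0)
M(9)*d = -45*0 = 0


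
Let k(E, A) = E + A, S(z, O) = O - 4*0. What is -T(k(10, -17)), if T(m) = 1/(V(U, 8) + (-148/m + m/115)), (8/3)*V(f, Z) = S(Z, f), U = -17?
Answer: -6440/94713 ≈ -0.067995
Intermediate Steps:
S(z, O) = O (S(z, O) = O + 0 = O)
V(f, Z) = 3*f/8
k(E, A) = A + E
T(m) = 1/(-51/8 - 148/m + m/115) (T(m) = 1/((3/8)*(-17) + (-148/m + m/115)) = 1/(-51/8 + (-148/m + m*(1/115))) = 1/(-51/8 + (-148/m + m/115)) = 1/(-51/8 - 148/m + m/115))
-T(k(10, -17)) = -920*(-17 + 10)/(-136160 - 5865*(-17 + 10) + 8*(-17 + 10)²) = -920*(-7)/(-136160 - 5865*(-7) + 8*(-7)²) = -920*(-7)/(-136160 + 41055 + 8*49) = -920*(-7)/(-136160 + 41055 + 392) = -920*(-7)/(-94713) = -920*(-7)*(-1)/94713 = -1*6440/94713 = -6440/94713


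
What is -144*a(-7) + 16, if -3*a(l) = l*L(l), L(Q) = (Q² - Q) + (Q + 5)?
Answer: -18128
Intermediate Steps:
L(Q) = 5 + Q² (L(Q) = (Q² - Q) + (5 + Q) = 5 + Q²)
a(l) = -l*(5 + l²)/3
-144*a(-7) + 16 = -(-48)*(-7)*(5 + (-7)²) + 16 = -(-48)*(-7)*(5 + 49) + 16 = -(-48)*(-7)*54 + 16 = -144*126 + 16 = -18144 + 16 = -18128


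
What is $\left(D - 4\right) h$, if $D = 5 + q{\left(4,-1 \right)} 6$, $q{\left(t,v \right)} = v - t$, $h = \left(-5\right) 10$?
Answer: $1450$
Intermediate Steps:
$h = -50$
$D = -25$ ($D = 5 + \left(-1 - 4\right) 6 = 5 - 30 = -25$)
$\left(D - 4\right) h = \left(-25 - 4\right) \left(-50\right) = \left(-29\right) \left(-50\right) = 1450$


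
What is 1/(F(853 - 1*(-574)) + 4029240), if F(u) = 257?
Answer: 1/4029497 ≈ 2.4817e-7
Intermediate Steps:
1/(F(853 - 1*(-574)) + 4029240) = 1/(257 + 4029240) = 1/4029497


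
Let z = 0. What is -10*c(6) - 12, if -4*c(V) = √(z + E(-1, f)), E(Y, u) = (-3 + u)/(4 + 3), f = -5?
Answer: -12 + 5*I*√14/7 ≈ -12.0 + 2.6726*I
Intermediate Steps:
E(Y, u) = -3/7 + u/7 (E(Y, u) = (-3 + u)/7 = (-3 + u)*(⅐) = -3/7 + u/7)
c(V) = -I*√14/14 (c(V) = -√(0 + (-3/7 + (⅐)*(-5)))/4 = -√(0 + (-3/7 - 5/7))/4 = -√(0 - 8/7)/4 = -I*√14/14)
-10*c(6) - 12 = -(-5)*I*√14/7 - 12 = 5*I*√14/7 - 12 = -12 + 5*I*√14/7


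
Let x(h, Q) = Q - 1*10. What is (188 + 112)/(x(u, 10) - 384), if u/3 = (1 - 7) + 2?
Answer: -25/32 ≈ -0.78125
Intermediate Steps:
u = -12 (u = 3*((1 - 7) + 2) = 3*(-6 + 2) = 3*(-4) = -12)
x(h, Q) = -10 + Q (x(h, Q) = Q - 10 = -10 + Q)
(188 + 112)/(x(u, 10) - 384) = (188 + 112)/((-10 + 10) - 384) = 300/(0 - 384) = 300/(-384) = 300*(-1/384) = -25/32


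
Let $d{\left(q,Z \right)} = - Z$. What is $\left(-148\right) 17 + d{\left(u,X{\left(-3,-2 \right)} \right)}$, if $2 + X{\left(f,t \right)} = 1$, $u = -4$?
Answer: $-2515$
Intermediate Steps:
$X{\left(f,t \right)} = -1$ ($X{\left(f,t \right)} = -2 + 1 = -1$)
$\left(-148\right) 17 + d{\left(u,X{\left(-3,-2 \right)} \right)} = \left(-148\right) 17 - -1 = -2516 + 1 = -2515$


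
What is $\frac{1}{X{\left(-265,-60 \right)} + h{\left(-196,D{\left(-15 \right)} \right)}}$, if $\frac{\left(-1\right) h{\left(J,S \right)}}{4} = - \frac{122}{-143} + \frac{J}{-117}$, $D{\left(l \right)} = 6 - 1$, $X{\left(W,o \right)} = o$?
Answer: $- \frac{1287}{90236} \approx -0.014263$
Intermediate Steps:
$D{\left(l \right)} = 5$ ($D{\left(l \right)} = 6 - 1 = 5$)
$h{\left(J,S \right)} = - \frac{488}{143} + \frac{4 J}{117}$ ($h{\left(J,S \right)} = - 4 \left(- \frac{122}{-143} + \frac{J}{-117}\right) = - 4 \left(\left(-122\right) \left(- \frac{1}{143}\right) + J \left(- \frac{1}{117}\right)\right) = - 4 \left(\frac{122}{143} - \frac{J}{117}\right) = - \frac{488}{143} + \frac{4 J}{117}$)
$\frac{1}{X{\left(-265,-60 \right)} + h{\left(-196,D{\left(-15 \right)} \right)}} = \frac{1}{-60 + \left(- \frac{488}{143} + \frac{4}{117} \left(-196\right)\right)} = \frac{1}{-60 - \frac{13016}{1287}} = \frac{1}{- \frac{90236}{1287}} = - \frac{1287}{90236}$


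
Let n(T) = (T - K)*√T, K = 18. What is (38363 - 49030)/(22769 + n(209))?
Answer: -242876923/510802832 + 2037397*√209/510802832 ≈ -0.41782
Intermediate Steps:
n(T) = √T*(-18 + T) (n(T) = (T - 1*18)*√T = (T - 18)*√T = (-18 + T)*√T = √T*(-18 + T))
(38363 - 49030)/(22769 + n(209)) = (38363 - 49030)/(22769 + √209*(-18 + 209)) = -10667/(22769 + √209*191) = -10667/(22769 + 191*√209)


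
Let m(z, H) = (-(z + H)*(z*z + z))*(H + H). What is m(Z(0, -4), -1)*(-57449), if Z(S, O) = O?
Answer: 6893880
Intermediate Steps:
m(z, H) = -2*H*(H + z)*(z + z²) (m(z, H) = (-(H + z)*(z² + z))*(2*H) = (-(H + z)*(z + z²))*(2*H) = -2*H*(H + z)*(z + z²))
m(Z(0, -4), -1)*(-57449) = -2*(-1)*(-4)*(-1 - 4 + (-4)² - 1*(-4))*(-57449) = -2*(-1)*(-4)*(-1 - 4 + 16 + 4)*(-57449) = -2*(-1)*(-4)*15*(-57449) = -120*(-57449) = 6893880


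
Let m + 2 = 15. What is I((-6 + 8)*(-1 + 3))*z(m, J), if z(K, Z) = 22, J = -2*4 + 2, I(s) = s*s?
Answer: 352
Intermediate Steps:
I(s) = s²
m = 13 (m = -2 + 15 = 13)
J = -6 (J = -8 + 2 = -6)
I((-6 + 8)*(-1 + 3))*z(m, J) = ((-6 + 8)*(-1 + 3))²*22 = (2*2)²*22 = 4²*22 = 16*22 = 352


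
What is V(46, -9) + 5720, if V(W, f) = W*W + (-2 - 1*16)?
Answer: 7818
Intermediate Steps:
V(W, f) = -18 + W**2 (V(W, f) = W**2 + (-2 - 16) = W**2 - 18 = -18 + W**2)
V(46, -9) + 5720 = (-18 + 46**2) + 5720 = (-18 + 2116) + 5720 = 2098 + 5720 = 7818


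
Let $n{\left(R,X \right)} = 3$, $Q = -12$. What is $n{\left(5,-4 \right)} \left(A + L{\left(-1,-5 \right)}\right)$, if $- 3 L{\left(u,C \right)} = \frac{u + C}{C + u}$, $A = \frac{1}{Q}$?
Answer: $- \frac{5}{4} \approx -1.25$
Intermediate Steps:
$A = - \frac{1}{12}$ ($A = \frac{1}{-12} = - \frac{1}{12} \approx -0.083333$)
$L{\left(u,C \right)} = - \frac{1}{3}$ ($L{\left(u,C \right)} = - \frac{\left(u + C\right) \frac{1}{C + u}}{3} = - \frac{\left(C + u\right) \frac{1}{C + u}}{3} = \left(- \frac{1}{3}\right) 1 = - \frac{1}{3}$)
$n{\left(5,-4 \right)} \left(A + L{\left(-1,-5 \right)}\right) = 3 \left(- \frac{1}{12} - \frac{1}{3}\right) = 3 \left(- \frac{5}{12}\right) = - \frac{5}{4}$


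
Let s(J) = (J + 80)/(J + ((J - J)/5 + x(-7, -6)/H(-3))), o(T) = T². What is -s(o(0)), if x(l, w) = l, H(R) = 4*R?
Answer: -960/7 ≈ -137.14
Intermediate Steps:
s(J) = (80 + J)/(7/12 + J) (s(J) = (J + 80)/(J + ((J - J)/5 - 7/(4*(-3)))) = (80 + J)/(J + (0*(⅕) - 7/(-12))) = (80 + J)/(J + (0 - 7*(-1/12))) = (80 + J)/(J + (0 + 7/12)) = (80 + J)/(J + 7/12) = (80 + J)/(7/12 + J))
-s(o(0)) = -12*(80 + 0²)/(7 + 12*0²) = -12*(80 + 0)/(7 + 12*0) = -12*80/(7 + 0) = -12*80/7 = -1*960/7 = -960/7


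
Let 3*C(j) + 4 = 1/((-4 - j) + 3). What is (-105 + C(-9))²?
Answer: 6507601/576 ≈ 11298.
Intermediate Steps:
C(j) = -4/3 + 1/(3*(-1 - j)) (C(j) = -4/3 + 1/(3*((-4 - j) + 3)) = -4/3 + 1/(3*(-1 - j)))
(-105 + C(-9))² = (-105 + (-5 - 4*(-9))/(3*(1 - 9)))² = (-105 + (⅓)*(-5 + 36)/(-8))² = (-105 + (⅓)*(-⅛)*31)² = (-105 - 31/24)² = (-2551/24)² = 6507601/576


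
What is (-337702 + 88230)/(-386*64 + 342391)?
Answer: -128/163 ≈ -0.78528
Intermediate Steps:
(-337702 + 88230)/(-386*64 + 342391) = -249472/(-24704 + 342391) = -249472/317687 = -249472*1/317687 = -128/163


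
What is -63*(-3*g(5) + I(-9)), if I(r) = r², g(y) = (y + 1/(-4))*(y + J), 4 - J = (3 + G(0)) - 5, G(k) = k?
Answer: 19089/4 ≈ 4772.3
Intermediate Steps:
J = 6 (J = 4 - ((3 + 0) - 5) = 4 - (3 - 5) = 4 - 1*(-2) = 4 + 2 = 6)
g(y) = (6 + y)*(-¼ + y) (g(y) = (y + 1/(-4))*(y + 6) = (y - ¼)*(6 + y) = (-¼ + y)*(6 + y) = (6 + y)*(-¼ + y))
-63*(-3*g(5) + I(-9)) = -63*(-3*(-3/2 + 5² + (23/4)*5) + (-9)²) = -63*(-3*(-3/2 + 25 + 115/4) + 81) = -63*(-3*209/4 + 81) = -63*(-627/4 + 81) = -63*(-303/4) = 19089/4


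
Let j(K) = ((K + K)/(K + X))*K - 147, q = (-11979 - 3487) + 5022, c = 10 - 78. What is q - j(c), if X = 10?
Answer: -293989/29 ≈ -10138.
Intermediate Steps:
c = -68
q = -10444 (q = -15466 + 5022 = -10444)
j(K) = -147 + 2*K²/(10 + K) (j(K) = ((K + K)/(K + 10))*K - 147 = ((2*K)/(10 + K))*K - 147 = (2*K/(10 + K))*K - 147 = 2*K²/(10 + K) - 147 = -147 + 2*K²/(10 + K))
q - j(c) = -10444 - (-1470 - 147*(-68) + 2*(-68)²)/(10 - 68) = -10444 - (-1470 + 9996 + 2*4624)/(-58) = -10444 - (-1)*(-1470 + 9996 + 9248)/58 = -10444 - (-1)*17774/58 = -10444 - 1*(-8887/29) = -10444 + 8887/29 = -293989/29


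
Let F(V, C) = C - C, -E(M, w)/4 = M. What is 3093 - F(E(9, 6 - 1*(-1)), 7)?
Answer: 3093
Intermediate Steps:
E(M, w) = -4*M
F(V, C) = 0
3093 - F(E(9, 6 - 1*(-1)), 7) = 3093 - 1*0 = 3093 + 0 = 3093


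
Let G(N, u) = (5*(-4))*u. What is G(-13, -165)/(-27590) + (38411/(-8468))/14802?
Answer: -41469276829/345822264024 ≈ -0.11992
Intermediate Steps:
G(N, u) = -20*u
G(-13, -165)/(-27590) + (38411/(-8468))/14802 = -20*(-165)/(-27590) + (38411/(-8468))/14802 = 3300*(-1/27590) + (38411*(-1/8468))*(1/14802) = -330/2759 - 38411/8468*1/14802 = -330/2759 - 38411/125343336 = -41469276829/345822264024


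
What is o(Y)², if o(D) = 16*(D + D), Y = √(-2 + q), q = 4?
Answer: 2048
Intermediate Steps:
Y = √2 (Y = √(-2 + 4) = √2 ≈ 1.4142)
o(D) = 32*D (o(D) = 16*(2*D) = 32*D)
o(Y)² = (32*√2)² = 2048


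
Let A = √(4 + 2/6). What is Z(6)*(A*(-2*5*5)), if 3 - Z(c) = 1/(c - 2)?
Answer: -275*√39/6 ≈ -286.23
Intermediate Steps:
A = √39/3 (A = √(4 + 2*(⅙)) = √(4 + ⅓) = √(13/3) = √39/3 ≈ 2.0817)
Z(c) = 3 - 1/(-2 + c) (Z(c) = 3 - 1/(c - 2) = 3 - 1/(-2 + c))
Z(6)*(A*(-2*5*5)) = ((-7 + 3*6)/(-2 + 6))*((√39/3)*(-2*5*5)) = ((-7 + 18)/4)*((√39/3)*(-10*5)) = ((¼)*11)*((√39/3)*(-50)) = 11*(-50*√39/3)/4 = -275*√39/6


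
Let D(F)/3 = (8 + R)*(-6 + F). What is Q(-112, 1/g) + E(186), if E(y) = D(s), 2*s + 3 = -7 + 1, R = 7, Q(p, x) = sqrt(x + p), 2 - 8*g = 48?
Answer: -945/2 + 2*I*sqrt(14835)/23 ≈ -472.5 + 10.591*I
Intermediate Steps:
g = -23/4 (g = 1/4 - 1/8*48 = 1/4 - 6 = -23/4 ≈ -5.7500)
Q(p, x) = sqrt(p + x)
s = -9/2 (s = -3/2 + (-7 + 1)/2 = -3/2 + (1/2)*(-6) = -3/2 - 3 = -9/2 ≈ -4.5000)
D(F) = -270 + 45*F (D(F) = 3*((8 + 7)*(-6 + F)) = 3*(15*(-6 + F)) = 3*(-90 + 15*F) = -270 + 45*F)
E(y) = -945/2 (E(y) = -270 + 45*(-9/2) = -270 - 405/2 = -945/2)
Q(-112, 1/g) + E(186) = sqrt(-112 + 1/(-23/4)) - 945/2 = sqrt(-112 - 4/23) - 945/2 = sqrt(-2580/23) - 945/2 = 2*I*sqrt(14835)/23 - 945/2 = -945/2 + 2*I*sqrt(14835)/23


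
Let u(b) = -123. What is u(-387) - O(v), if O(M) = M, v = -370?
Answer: 247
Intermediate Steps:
u(-387) - O(v) = -123 - 1*(-370) = -123 + 370 = 247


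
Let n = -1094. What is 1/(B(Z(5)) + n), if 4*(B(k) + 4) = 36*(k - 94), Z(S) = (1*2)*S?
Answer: -1/1854 ≈ -0.00053937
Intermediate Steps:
Z(S) = 2*S
B(k) = -850 + 9*k (B(k) = -4 + (36*(k - 94))/4 = -4 + (36*(-94 + k))/4 = -4 + (-3384 + 36*k)/4 = -4 + (-846 + 9*k) = -850 + 9*k)
1/(B(Z(5)) + n) = 1/((-850 + 9*(2*5)) - 1094) = 1/((-850 + 9*10) - 1094) = 1/((-850 + 90) - 1094) = 1/(-760 - 1094) = 1/(-1854) = -1/1854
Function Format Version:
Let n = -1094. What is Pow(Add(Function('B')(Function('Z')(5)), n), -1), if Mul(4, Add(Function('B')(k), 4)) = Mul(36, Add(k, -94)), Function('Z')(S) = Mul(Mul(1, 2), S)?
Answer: Rational(-1, 1854) ≈ -0.00053937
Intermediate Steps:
Function('Z')(S) = Mul(2, S)
Function('B')(k) = Add(-850, Mul(9, k)) (Function('B')(k) = Add(-4, Mul(Rational(1, 4), Mul(36, Add(k, -94)))) = Add(-4, Mul(Rational(1, 4), Mul(36, Add(-94, k)))) = Add(-4, Mul(Rational(1, 4), Add(-3384, Mul(36, k)))) = Add(-4, Add(-846, Mul(9, k))) = Add(-850, Mul(9, k)))
Pow(Add(Function('B')(Function('Z')(5)), n), -1) = Pow(Add(Add(-850, Mul(9, Mul(2, 5))), -1094), -1) = Pow(Add(Add(-850, Mul(9, 10)), -1094), -1) = Pow(Add(Add(-850, 90), -1094), -1) = Pow(Add(-760, -1094), -1) = Pow(-1854, -1) = Rational(-1, 1854)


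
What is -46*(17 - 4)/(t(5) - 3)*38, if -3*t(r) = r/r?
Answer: 34086/5 ≈ 6817.2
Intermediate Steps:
t(r) = -1/3 (t(r) = -r/(3*r) = -1/3*1 = -1/3)
-46*(17 - 4)/(t(5) - 3)*38 = -46*(17 - 4)/(-1/3 - 3)*38 = -598/(-10/3)*38 = -598*(-3)/10*38 = -46*(-39/10)*38 = (897/5)*38 = 34086/5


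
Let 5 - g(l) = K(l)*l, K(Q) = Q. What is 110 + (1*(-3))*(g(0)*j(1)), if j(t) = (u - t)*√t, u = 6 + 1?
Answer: 20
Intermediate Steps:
u = 7
g(l) = 5 - l² (g(l) = 5 - l*l = 5 - l²)
j(t) = √t*(7 - t) (j(t) = (7 - t)*√t = √t*(7 - t))
110 + (1*(-3))*(g(0)*j(1)) = 110 + (1*(-3))*((5 - 1*0²)*(√1*(7 - 1*1))) = 110 - 3*(5 - 1*0)*1*(7 - 1) = 110 - 3*(5 + 0)*1*6 = 110 - 15*6 = 110 - 3*30 = 110 - 90 = 20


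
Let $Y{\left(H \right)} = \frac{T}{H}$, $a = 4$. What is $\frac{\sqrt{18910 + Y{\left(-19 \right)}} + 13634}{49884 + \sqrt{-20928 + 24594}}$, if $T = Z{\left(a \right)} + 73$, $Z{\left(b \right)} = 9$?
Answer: $\frac{113353076}{414734965} - \frac{6817 \sqrt{3666}}{1244204895} - \frac{6 \sqrt{19305767}}{7879964335} + \frac{49884 \sqrt{189582}}{7879964335} \approx 0.27574$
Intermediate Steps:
$T = 82$ ($T = 9 + 73 = 82$)
$Y{\left(H \right)} = \frac{82}{H}$
$\frac{\sqrt{18910 + Y{\left(-19 \right)}} + 13634}{49884 + \sqrt{-20928 + 24594}} = \frac{\sqrt{18910 + \frac{82}{-19}} + 13634}{49884 + \sqrt{-20928 + 24594}} = \frac{\sqrt{18910 + 82 \left(- \frac{1}{19}\right)} + 13634}{49884 + \sqrt{3666}} = \frac{\sqrt{18910 - \frac{82}{19}} + 13634}{49884 + \sqrt{3666}} = \frac{\sqrt{\frac{359208}{19}} + 13634}{49884 + \sqrt{3666}} = \frac{\frac{6 \sqrt{189582}}{19} + 13634}{49884 + \sqrt{3666}} = \frac{13634 + \frac{6 \sqrt{189582}}{19}}{49884 + \sqrt{3666}}$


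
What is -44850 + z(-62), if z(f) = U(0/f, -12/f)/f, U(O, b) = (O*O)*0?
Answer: -44850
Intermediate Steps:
U(O, b) = 0 (U(O, b) = O²*0 = 0)
z(f) = 0 (z(f) = 0/f = 0)
-44850 + z(-62) = -44850 + 0 = -44850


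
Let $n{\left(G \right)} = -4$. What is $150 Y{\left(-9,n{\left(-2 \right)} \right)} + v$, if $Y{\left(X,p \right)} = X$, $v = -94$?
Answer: $-1444$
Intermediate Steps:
$150 Y{\left(-9,n{\left(-2 \right)} \right)} + v = 150 \left(-9\right) - 94 = -1350 - 94 = -1444$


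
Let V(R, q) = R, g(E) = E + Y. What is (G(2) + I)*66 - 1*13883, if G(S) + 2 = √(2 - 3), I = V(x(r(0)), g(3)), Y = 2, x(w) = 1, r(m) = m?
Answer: -13949 + 66*I ≈ -13949.0 + 66.0*I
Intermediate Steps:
g(E) = 2 + E (g(E) = E + 2 = 2 + E)
I = 1
G(S) = -2 + I (G(S) = -2 + √(2 - 3) = -2 + √(-1) = -2 + I)
(G(2) + I)*66 - 1*13883 = ((-2 + I) + 1)*66 - 1*13883 = (-1 + I)*66 - 13883 = (-66 + 66*I) - 13883 = -13949 + 66*I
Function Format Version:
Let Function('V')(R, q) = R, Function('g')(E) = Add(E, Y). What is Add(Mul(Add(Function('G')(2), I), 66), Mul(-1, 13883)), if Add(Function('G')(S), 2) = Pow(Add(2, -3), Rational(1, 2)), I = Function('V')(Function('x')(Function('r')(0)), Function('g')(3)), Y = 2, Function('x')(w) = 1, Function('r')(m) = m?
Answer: Add(-13949, Mul(66, I)) ≈ Add(-13949., Mul(66.000, I))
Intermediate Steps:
Function('g')(E) = Add(2, E) (Function('g')(E) = Add(E, 2) = Add(2, E))
I = 1
Function('G')(S) = Add(-2, I) (Function('G')(S) = Add(-2, Pow(Add(2, -3), Rational(1, 2))) = Add(-2, Pow(-1, Rational(1, 2))) = Add(-2, I))
Add(Mul(Add(Function('G')(2), I), 66), Mul(-1, 13883)) = Add(Mul(Add(Add(-2, I), 1), 66), Mul(-1, 13883)) = Add(Mul(Add(-1, I), 66), -13883) = Add(Add(-66, Mul(66, I)), -13883) = Add(-13949, Mul(66, I))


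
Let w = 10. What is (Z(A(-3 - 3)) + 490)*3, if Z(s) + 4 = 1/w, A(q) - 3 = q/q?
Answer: 14583/10 ≈ 1458.3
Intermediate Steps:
A(q) = 4 (A(q) = 3 + q/q = 3 + 1 = 4)
Z(s) = -39/10 (Z(s) = -4 + 1/10 = -4 + ⅒ = -39/10)
(Z(A(-3 - 3)) + 490)*3 = (-39/10 + 490)*3 = (4861/10)*3 = 14583/10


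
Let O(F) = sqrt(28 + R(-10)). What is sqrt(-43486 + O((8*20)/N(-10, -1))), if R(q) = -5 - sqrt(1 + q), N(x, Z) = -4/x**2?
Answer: sqrt(-43486 + sqrt(23 - 3*I)) ≈ 0.0007 - 208.52*I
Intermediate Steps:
N(x, Z) = -4/x**2
O(F) = sqrt(23 - 3*I) (O(F) = sqrt(28 + (-5 - sqrt(1 - 10))) = sqrt(28 + (-5 - sqrt(-9))) = sqrt(28 + (-5 - 3*I)) = sqrt(23 - 3*I))
sqrt(-43486 + O((8*20)/N(-10, -1))) = sqrt(-43486 + sqrt(23 - 3*I))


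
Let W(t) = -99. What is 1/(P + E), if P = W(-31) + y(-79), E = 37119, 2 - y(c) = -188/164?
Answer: 41/1517949 ≈ 2.7010e-5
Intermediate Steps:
y(c) = 129/41 (y(c) = 2 - (-188)/164 = 2 - 1*(-47/41) = 2 + 47/41 = 129/41)
P = -3930/41 (P = -99 + 129/41 = -3930/41 ≈ -95.854)
1/(P + E) = 1/(-3930/41 + 37119) = 1/(1517949/41) = 41/1517949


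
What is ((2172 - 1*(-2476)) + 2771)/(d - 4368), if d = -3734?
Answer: -7419/8102 ≈ -0.91570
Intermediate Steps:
((2172 - 1*(-2476)) + 2771)/(d - 4368) = ((2172 - 1*(-2476)) + 2771)/(-3734 - 4368) = ((2172 + 2476) + 2771)/(-8102) = (4648 + 2771)*(-1/8102) = 7419*(-1/8102) = -7419/8102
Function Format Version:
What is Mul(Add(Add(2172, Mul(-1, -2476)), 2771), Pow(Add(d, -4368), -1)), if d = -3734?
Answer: Rational(-7419, 8102) ≈ -0.91570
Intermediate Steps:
Mul(Add(Add(2172, Mul(-1, -2476)), 2771), Pow(Add(d, -4368), -1)) = Mul(Add(Add(2172, Mul(-1, -2476)), 2771), Pow(Add(-3734, -4368), -1)) = Mul(Add(Add(2172, 2476), 2771), Pow(-8102, -1)) = Mul(Add(4648, 2771), Rational(-1, 8102)) = Mul(7419, Rational(-1, 8102)) = Rational(-7419, 8102)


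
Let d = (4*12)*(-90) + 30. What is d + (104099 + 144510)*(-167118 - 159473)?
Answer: -81193466209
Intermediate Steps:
d = -4290 (d = 48*(-90) + 30 = -4320 + 30 = -4290)
d + (104099 + 144510)*(-167118 - 159473) = -4290 + (104099 + 144510)*(-167118 - 159473) = -4290 + 248609*(-326591) = -4290 - 81193461919 = -81193466209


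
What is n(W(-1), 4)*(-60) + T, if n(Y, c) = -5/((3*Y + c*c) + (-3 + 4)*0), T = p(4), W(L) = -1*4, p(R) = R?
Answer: 79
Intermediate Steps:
W(L) = -4
T = 4
n(Y, c) = -5/(c² + 3*Y) (n(Y, c) = -5/((3*Y + c²) + 1*0) = -5/((c² + 3*Y) + 0) = -5/(c² + 3*Y))
n(W(-1), 4)*(-60) + T = -5/(4² + 3*(-4))*(-60) + 4 = -5/(16 - 12)*(-60) + 4 = -5/4*(-60) + 4 = 75 + 4 = 79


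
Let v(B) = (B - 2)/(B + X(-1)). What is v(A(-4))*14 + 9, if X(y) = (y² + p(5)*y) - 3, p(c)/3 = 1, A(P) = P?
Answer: 55/3 ≈ 18.333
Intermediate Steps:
p(c) = 3 (p(c) = 3*1 = 3)
X(y) = -3 + y² + 3*y (X(y) = (y² + 3*y) - 3 = -3 + y² + 3*y)
v(B) = (-2 + B)/(-5 + B) (v(B) = (B - 2)/(B + (-3 + (-1)² + 3*(-1))) = (-2 + B)/(B + (-3 + 1 - 3)) = (-2 + B)/(B - 5) = (-2 + B)/(-5 + B))
v(A(-4))*14 + 9 = ((-2 - 4)/(-5 - 4))*14 + 9 = (-6/(-9))*14 + 9 = -⅑*(-6)*14 + 9 = (⅔)*14 + 9 = 28/3 + 9 = 55/3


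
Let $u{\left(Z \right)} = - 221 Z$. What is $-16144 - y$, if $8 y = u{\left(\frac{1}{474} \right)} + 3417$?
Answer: $- \frac{62837485}{3792} \approx -16571.0$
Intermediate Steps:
$y = \frac{1619437}{3792}$ ($y = \frac{- \frac{221}{474} + 3417}{8} = \frac{1}{8} \cdot \frac{1619437}{474} = \frac{1619437}{3792} \approx 427.07$)
$-16144 - y = -16144 - \frac{1619437}{3792} = - \frac{62837485}{3792}$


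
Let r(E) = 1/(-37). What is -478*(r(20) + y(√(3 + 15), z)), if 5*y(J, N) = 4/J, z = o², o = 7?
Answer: 478/37 - 956*√2/15 ≈ -77.214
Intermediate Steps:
r(E) = -1/37
z = 49 (z = 7² = 49)
y(J, N) = 4/(5*J) (y(J, N) = (4/J)/5 = 4/(5*J))
-478*(r(20) + y(√(3 + 15), z)) = -478*(-1/37 + 4/(5*(√(3 + 15)))) = -478*(-1/37 + 4/(5*(√18))) = -478*(-1/37 + 4/(5*((3*√2)))) = -478*(-1/37 + 4*(√2/6)/5) = -478*(-1/37 + 2*√2/15) = 478/37 - 956*√2/15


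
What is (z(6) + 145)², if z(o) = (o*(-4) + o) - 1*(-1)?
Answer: 16384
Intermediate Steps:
z(o) = 1 - 3*o (z(o) = (-4*o + o) + 1 = -3*o + 1 = 1 - 3*o)
(z(6) + 145)² = ((1 - 3*6) + 145)² = ((1 - 18) + 145)² = (-17 + 145)² = 128² = 16384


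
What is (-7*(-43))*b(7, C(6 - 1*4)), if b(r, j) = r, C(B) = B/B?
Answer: 2107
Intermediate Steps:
C(B) = 1
(-7*(-43))*b(7, C(6 - 1*4)) = -7*(-43)*7 = 301*7 = 2107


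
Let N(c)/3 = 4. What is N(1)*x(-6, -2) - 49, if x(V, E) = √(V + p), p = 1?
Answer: -49 + 12*I*√5 ≈ -49.0 + 26.833*I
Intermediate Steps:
N(c) = 12 (N(c) = 3*4 = 12)
x(V, E) = √(1 + V) (x(V, E) = √(V + 1) = √(1 + V))
N(1)*x(-6, -2) - 49 = 12*√(1 - 6) - 49 = 12*√(-5) - 49 = 12*(I*√5) - 49 = 12*I*√5 - 49 = -49 + 12*I*√5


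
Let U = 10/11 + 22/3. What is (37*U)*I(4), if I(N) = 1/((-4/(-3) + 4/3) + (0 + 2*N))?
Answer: 629/22 ≈ 28.591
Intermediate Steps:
U = 272/33 (U = 10*(1/11) + 22*(1/3) = 10/11 + 22/3 = 272/33 ≈ 8.2424)
I(N) = 1/(8/3 + 2*N) (I(N) = 1/((-4*(-1/3) + 4*(1/3)) + 2*N) = 1/((4/3 + 4/3) + 2*N) = 1/(8/3 + 2*N))
(37*U)*I(4) = (37*(272/33))*(3/(2*(4 + 3*4))) = 10064*(3/(2*(4 + 12)))/33 = 10064*((3/2)/16)/33 = 10064*((3/2)*(1/16))/33 = (10064/33)*(3/32) = 629/22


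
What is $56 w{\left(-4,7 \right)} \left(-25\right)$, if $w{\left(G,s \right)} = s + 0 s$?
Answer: $-9800$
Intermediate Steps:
$w{\left(G,s \right)} = s$ ($w{\left(G,s \right)} = s + 0 = s$)
$56 w{\left(-4,7 \right)} \left(-25\right) = 56 \cdot 7 \left(-25\right) = 392 \left(-25\right) = -9800$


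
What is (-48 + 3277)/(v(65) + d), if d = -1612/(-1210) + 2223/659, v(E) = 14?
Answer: 1287386155/7457799 ≈ 172.62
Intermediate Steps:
d = 1876069/398695 (d = -1612*(-1/1210) + 2223*(1/659) = 806/605 + 2223/659 = 1876069/398695 ≈ 4.7055)
(-48 + 3277)/(v(65) + d) = (-48 + 3277)/(14 + 1876069/398695) = 3229/(7457799/398695) = 3229*(398695/7457799) = 1287386155/7457799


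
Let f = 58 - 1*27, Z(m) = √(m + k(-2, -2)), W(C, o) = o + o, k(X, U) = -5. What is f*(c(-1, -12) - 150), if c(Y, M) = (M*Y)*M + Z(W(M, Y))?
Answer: -9114 + 31*I*√7 ≈ -9114.0 + 82.018*I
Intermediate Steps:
W(C, o) = 2*o
Z(m) = √(-5 + m) (Z(m) = √(m - 5) = √(-5 + m))
c(Y, M) = √(-5 + 2*Y) + Y*M² (c(Y, M) = (M*Y)*M + √(-5 + 2*Y) = Y*M² + √(-5 + 2*Y) = √(-5 + 2*Y) + Y*M²)
f = 31 (f = 58 - 27 = 31)
f*(c(-1, -12) - 150) = 31*((√(-5 + 2*(-1)) - 1*(-12)²) - 150) = 31*((√(-5 - 2) - 1*144) - 150) = 31*((√(-7) - 144) - 150) = 31*((I*√7 - 144) - 150) = 31*((-144 + I*√7) - 150) = 31*(-294 + I*√7) = -9114 + 31*I*√7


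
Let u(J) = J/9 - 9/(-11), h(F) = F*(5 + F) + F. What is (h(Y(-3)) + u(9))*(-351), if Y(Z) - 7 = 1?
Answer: -439452/11 ≈ -39950.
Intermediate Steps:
Y(Z) = 8 (Y(Z) = 7 + 1 = 8)
h(F) = F + F*(5 + F)
u(J) = 9/11 + J/9 (u(J) = J*(1/9) - 9*(-1/11) = J/9 + 9/11 = 9/11 + J/9)
(h(Y(-3)) + u(9))*(-351) = (8*(6 + 8) + (9/11 + (1/9)*9))*(-351) = (8*14 + (9/11 + 1))*(-351) = (112 + 20/11)*(-351) = (1252/11)*(-351) = -439452/11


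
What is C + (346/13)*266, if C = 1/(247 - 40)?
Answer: 19051465/2691 ≈ 7079.7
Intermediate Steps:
C = 1/207 ≈ 0.0048309
C + (346/13)*266 = 1/207 + (346/13)*266 = 1/207 + 92036/13 = 19051465/2691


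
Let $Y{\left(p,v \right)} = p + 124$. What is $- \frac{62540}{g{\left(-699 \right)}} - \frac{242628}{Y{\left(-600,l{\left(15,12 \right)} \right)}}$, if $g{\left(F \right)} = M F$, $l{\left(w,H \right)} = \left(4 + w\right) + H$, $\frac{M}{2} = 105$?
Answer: $\frac{127304047}{249543} \approx 510.15$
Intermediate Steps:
$M = 210$ ($M = 2 \cdot 105 = 210$)
$l{\left(w,H \right)} = 4 + H + w$
$g{\left(F \right)} = 210 F$
$Y{\left(p,v \right)} = 124 + p$
$- \frac{62540}{g{\left(-699 \right)}} - \frac{242628}{Y{\left(-600,l{\left(15,12 \right)} \right)}} = - \frac{62540}{210 \left(-699\right)} - \frac{242628}{124 - 600} = - \frac{62540}{-146790} - \frac{242628}{-476} = \left(-62540\right) \left(- \frac{1}{146790}\right) - - \frac{60657}{119} = \frac{6254}{14679} + \frac{60657}{119} = \frac{127304047}{249543}$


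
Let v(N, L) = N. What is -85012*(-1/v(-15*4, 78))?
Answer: -21253/15 ≈ -1416.9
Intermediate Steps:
-85012*(-1/v(-15*4, 78)) = -85012/((-(-15)*4)) = -85012/((-1*(-60))) = -85012/60 = -85012*1/60 = -21253/15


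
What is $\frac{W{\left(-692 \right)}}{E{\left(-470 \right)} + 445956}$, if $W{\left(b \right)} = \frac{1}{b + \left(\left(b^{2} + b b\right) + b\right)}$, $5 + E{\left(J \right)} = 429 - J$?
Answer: $\frac{1}{427342316400} \approx 2.34 \cdot 10^{-12}$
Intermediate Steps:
$E{\left(J \right)} = 424 - J$ ($E{\left(J \right)} = -5 - \left(-429 + J\right) = 424 - J$)
$W{\left(b \right)} = \frac{1}{2 b + 2 b^{2}}$ ($W{\left(b \right)} = \frac{1}{b + \left(\left(b^{2} + b^{2}\right) + b\right)} = \frac{1}{b + \left(2 b^{2} + b\right)} = \frac{1}{b + \left(b + 2 b^{2}\right)} = \frac{1}{2 b + 2 b^{2}}$)
$\frac{W{\left(-692 \right)}}{E{\left(-470 \right)} + 445956} = \frac{\frac{1}{2} \frac{1}{-692} \frac{1}{1 - 692}}{\left(424 - -470\right) + 445956} = \frac{\frac{1}{2} \left(- \frac{1}{692}\right) \frac{1}{-691}}{\left(424 + 470\right) + 445956} = \frac{\frac{1}{2} \left(- \frac{1}{692}\right) \left(- \frac{1}{691}\right)}{894 + 445956} = \frac{1}{956344 \cdot 446850} = \frac{1}{956344} \cdot \frac{1}{446850} = \frac{1}{427342316400}$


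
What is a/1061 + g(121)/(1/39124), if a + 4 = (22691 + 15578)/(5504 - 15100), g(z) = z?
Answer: 48198579952771/10181356 ≈ 4.7340e+6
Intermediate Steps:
a = -76653/9596 (a = -4 + (22691 + 15578)/(5504 - 15100) = -4 + 38269/(-9596) = -4 + 38269*(-1/9596) = -4 - 38269/9596 = -76653/9596 ≈ -7.9880)
a/1061 + g(121)/(1/39124) = -76653/9596/1061 + 121/(1/39124) = -76653/9596*1/1061 + 121/(1/39124) = -76653/10181356 + 121*39124 = -76653/10181356 + 4734004 = 48198579952771/10181356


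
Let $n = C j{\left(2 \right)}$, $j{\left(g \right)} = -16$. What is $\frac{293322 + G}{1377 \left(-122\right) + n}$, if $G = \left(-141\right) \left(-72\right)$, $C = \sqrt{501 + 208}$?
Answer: $- \frac{12745452789}{7055450633} + \frac{1213896 \sqrt{709}}{7055450633} \approx -1.8019$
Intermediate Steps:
$C = \sqrt{709} \approx 26.627$
$G = 10152$
$n = - 16 \sqrt{709}$ ($n = \sqrt{709} \left(-16\right) = - 16 \sqrt{709} \approx -426.03$)
$\frac{293322 + G}{1377 \left(-122\right) + n} = \frac{293322 + 10152}{1377 \left(-122\right) - 16 \sqrt{709}} = \frac{303474}{-167994 - 16 \sqrt{709}}$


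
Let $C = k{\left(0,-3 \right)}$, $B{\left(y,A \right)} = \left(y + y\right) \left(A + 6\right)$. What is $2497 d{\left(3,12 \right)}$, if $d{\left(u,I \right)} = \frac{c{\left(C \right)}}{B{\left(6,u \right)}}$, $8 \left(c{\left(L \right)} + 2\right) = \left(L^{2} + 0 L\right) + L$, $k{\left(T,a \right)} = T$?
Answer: $- \frac{2497}{54} \approx -46.241$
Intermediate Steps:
$B{\left(y,A \right)} = 2 y \left(6 + A\right)$
$C = 0$
$c{\left(L \right)} = -2 + \frac{L}{8} + \frac{L^{2}}{8}$ ($c{\left(L \right)} = -2 + \frac{\left(L^{2} + 0 L\right) + L}{8} = -2 + \frac{\left(L^{2} + 0\right) + L}{8} = -2 + \frac{L^{2} + L}{8} = -2 + \frac{L + L^{2}}{8} = -2 + \left(\frac{L}{8} + \frac{L^{2}}{8}\right) = -2 + \frac{L}{8} + \frac{L^{2}}{8}$)
$d{\left(u,I \right)} = - \frac{2}{72 + 12 u}$ ($d{\left(u,I \right)} = \frac{-2 + \frac{1}{8} \cdot 0 + \frac{0^{2}}{8}}{2 \cdot 6 \left(6 + u\right)} = \frac{-2 + 0 + \frac{1}{8} \cdot 0}{72 + 12 u} = \frac{-2 + 0 + 0}{72 + 12 u} = - \frac{2}{72 + 12 u}$)
$2497 d{\left(3,12 \right)} = 2497 \left(- \frac{1}{36 + 6 \cdot 3}\right) = 2497 \left(- \frac{1}{36 + 18}\right) = 2497 \left(- \frac{1}{54}\right) = - \frac{2497}{54}$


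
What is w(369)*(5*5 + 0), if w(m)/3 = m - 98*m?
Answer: -2684475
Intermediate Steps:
w(m) = -291*m (w(m) = 3*(m - 98*m) = 3*(-97*m) = -291*m)
w(369)*(5*5 + 0) = (-291*369)*(5*5 + 0) = -107379*(25 + 0) = -107379*25 = -2684475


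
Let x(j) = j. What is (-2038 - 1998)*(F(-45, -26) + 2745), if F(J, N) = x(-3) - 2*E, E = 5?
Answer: -11026352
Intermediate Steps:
F(J, N) = -13 (F(J, N) = -3 - 2*5 = -3 - 10 = -13)
(-2038 - 1998)*(F(-45, -26) + 2745) = (-2038 - 1998)*(-13 + 2745) = -4036*2732 = -11026352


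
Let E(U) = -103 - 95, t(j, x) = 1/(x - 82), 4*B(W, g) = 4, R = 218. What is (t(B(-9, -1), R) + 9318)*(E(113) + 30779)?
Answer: 38753741669/136 ≈ 2.8495e+8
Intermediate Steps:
B(W, g) = 1 (B(W, g) = (¼)*4 = 1)
t(j, x) = 1/(-82 + x)
E(U) = -198
(t(B(-9, -1), R) + 9318)*(E(113) + 30779) = (1/(-82 + 218) + 9318)*(-198 + 30779) = (1/136 + 9318)*30581 = (1267249/136)*30581 = 38753741669/136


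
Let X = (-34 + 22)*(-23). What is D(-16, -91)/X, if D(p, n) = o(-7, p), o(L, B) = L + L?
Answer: -7/138 ≈ -0.050725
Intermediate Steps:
o(L, B) = 2*L
D(p, n) = -14 (D(p, n) = 2*(-7) = -14)
X = 276 (X = -12*(-23) = 276)
D(-16, -91)/X = -14/276 = -14*1/276 = -7/138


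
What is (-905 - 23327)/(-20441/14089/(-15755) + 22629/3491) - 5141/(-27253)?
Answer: -255858641916965602147/68447001802774529 ≈ -3738.1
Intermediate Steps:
(-905 - 23327)/(-20441/14089/(-15755) + 22629/3491) - 5141/(-27253) = -24232/(-20441*1/14089*(-1/15755) + 22629*(1/3491)) - 5141*(-1/27253) = -24232/(-20441/14089*(-1/15755) + 22629/3491) + 5141/27253 = -24232/(20441/221972195 + 22629/3491) + 5141/27253 = -24232/5023080160186/774904932745 + 5141/27253 = -24232*774904932745/5023080160186 + 5141/27253 = -9388748165138420/2511540080093 + 5141/27253 = -255858641916965602147/68447001802774529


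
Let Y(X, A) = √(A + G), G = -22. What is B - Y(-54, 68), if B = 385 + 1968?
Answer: 2353 - √46 ≈ 2346.2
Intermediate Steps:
Y(X, A) = √(-22 + A) (Y(X, A) = √(A - 22) = √(-22 + A))
B = 2353
B - Y(-54, 68) = 2353 - √(-22 + 68) = 2353 - √46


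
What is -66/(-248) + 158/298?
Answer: 14713/18476 ≈ 0.79633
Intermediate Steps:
-66/(-248) + 158/298 = -66*(-1/248) + 158*(1/298) = 33/124 + 79/149 = 14713/18476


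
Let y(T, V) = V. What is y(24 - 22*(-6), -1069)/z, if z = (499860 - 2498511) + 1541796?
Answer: 1069/456855 ≈ 0.0023399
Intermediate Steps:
z = -456855 (z = -1998651 + 1541796 = -456855)
y(24 - 22*(-6), -1069)/z = -1069/(-456855) = -1069*(-1/456855) = 1069/456855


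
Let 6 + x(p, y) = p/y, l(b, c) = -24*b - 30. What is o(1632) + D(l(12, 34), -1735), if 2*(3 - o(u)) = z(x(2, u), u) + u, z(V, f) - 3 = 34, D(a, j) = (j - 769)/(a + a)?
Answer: -263165/318 ≈ -827.56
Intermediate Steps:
l(b, c) = -30 - 24*b
x(p, y) = -6 + p/y
D(a, j) = (-769 + j)/(2*a) (D(a, j) = (-769 + j)/((2*a)) = (-769 + j)*(1/(2*a)) = (-769 + j)/(2*a))
z(V, f) = 37 (z(V, f) = 3 + 34 = 37)
o(u) = -31/2 - u/2 (o(u) = 3 - (37 + u)/2 = 3 + (-37/2 - u/2) = -31/2 - u/2)
o(1632) + D(l(12, 34), -1735) = (-31/2 - ½*1632) + (-769 - 1735)/(2*(-30 - 24*12)) = (-31/2 - 816) + (½)*(-2504)/(-30 - 288) = -1663/2 + (½)*(-2504)/(-318) = -1663/2 + (½)*(-1/318)*(-2504) = -1663/2 + 626/159 = -263165/318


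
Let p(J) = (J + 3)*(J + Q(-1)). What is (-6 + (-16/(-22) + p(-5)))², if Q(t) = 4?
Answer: 1296/121 ≈ 10.711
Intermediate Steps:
p(J) = (3 + J)*(4 + J) (p(J) = (J + 3)*(J + 4) = (3 + J)*(4 + J))
(-6 + (-16/(-22) + p(-5)))² = (-6 + (-16/(-22) + (12 + (-5)² + 7*(-5))))² = (-6 + (-16*(-1/22) + (12 + 25 - 35)))² = (-6 + (8/11 + 2))² = (-6 + 30/11)² = (-36/11)² = 1296/121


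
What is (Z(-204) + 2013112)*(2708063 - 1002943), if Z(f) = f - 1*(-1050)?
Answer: 3434040064960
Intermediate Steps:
Z(f) = 1050 + f (Z(f) = f + 1050 = 1050 + f)
(Z(-204) + 2013112)*(2708063 - 1002943) = ((1050 - 204) + 2013112)*(2708063 - 1002943) = (846 + 2013112)*1705120 = 2013958*1705120 = 3434040064960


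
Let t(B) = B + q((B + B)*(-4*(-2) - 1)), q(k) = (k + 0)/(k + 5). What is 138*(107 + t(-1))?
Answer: 44528/3 ≈ 14843.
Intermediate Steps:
q(k) = k/(5 + k)
t(B) = B + 14*B/(5 + 14*B) (t(B) = B + ((B + B)*(-4*(-2) - 1))/(5 + (B + B)*(-4*(-2) - 1)) = B + ((2*B)*(8 - 1))/(5 + (2*B)*(8 - 1)) = B + ((2*B)*7)/(5 + (2*B)*7) = B + (14*B)/(5 + 14*B) = B + 14*B/(5 + 14*B))
138*(107 + t(-1)) = 138*(107 - (19 + 14*(-1))/(5 + 14*(-1))) = 138*(107 - (19 - 14)/(5 - 14)) = 138*(107 - 1*5/(-9)) = 138*(107 - 1*(-⅑)*5) = 138*(107 + 5/9) = 138*(968/9) = 44528/3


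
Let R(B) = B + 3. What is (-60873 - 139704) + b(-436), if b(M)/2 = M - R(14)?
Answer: -201483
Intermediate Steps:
R(B) = 3 + B
b(M) = -34 + 2*M (b(M) = 2*(M - (3 + 14)) = 2*(M - 1*17) = 2*(M - 17) = 2*(-17 + M) = -34 + 2*M)
(-60873 - 139704) + b(-436) = (-60873 - 139704) + (-34 + 2*(-436)) = -200577 + (-34 - 872) = -200577 - 906 = -201483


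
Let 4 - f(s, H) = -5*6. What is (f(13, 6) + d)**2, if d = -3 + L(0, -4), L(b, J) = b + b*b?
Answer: 961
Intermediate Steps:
f(s, H) = 34 (f(s, H) = 4 - (-5)*6 = 4 - 1*(-30) = 4 + 30 = 34)
L(b, J) = b + b**2
d = -3 (d = -3 + 0*(1 + 0) = -3 + 0*1 = -3 + 0 = -3)
(f(13, 6) + d)**2 = (34 - 3)**2 = 31**2 = 961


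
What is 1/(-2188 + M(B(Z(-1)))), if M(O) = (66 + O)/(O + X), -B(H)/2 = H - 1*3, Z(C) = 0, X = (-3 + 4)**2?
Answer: -7/15244 ≈ -0.00045920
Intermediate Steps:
X = 1 (X = 1**2 = 1)
B(H) = 6 - 2*H (B(H) = -2*(H - 1*3) = -2*(H - 3) = -2*(-3 + H) = 6 - 2*H)
M(O) = (66 + O)/(1 + O) (M(O) = (66 + O)/(O + 1) = (66 + O)/(1 + O))
1/(-2188 + M(B(Z(-1)))) = 1/(-2188 + (66 + (6 - 2*0))/(1 + (6 - 2*0))) = 1/(-2188 + (66 + (6 + 0))/(1 + (6 + 0))) = 1/(-2188 + (66 + 6)/(1 + 6)) = 1/(-2188 + 72/7) = 1/(-15244/7) = -7/15244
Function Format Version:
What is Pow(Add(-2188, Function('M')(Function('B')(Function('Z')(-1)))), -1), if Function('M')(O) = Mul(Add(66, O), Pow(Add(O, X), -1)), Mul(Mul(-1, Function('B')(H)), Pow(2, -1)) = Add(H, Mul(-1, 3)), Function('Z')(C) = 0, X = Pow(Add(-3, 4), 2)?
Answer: Rational(-7, 15244) ≈ -0.00045920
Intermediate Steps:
X = 1 (X = Pow(1, 2) = 1)
Function('B')(H) = Add(6, Mul(-2, H)) (Function('B')(H) = Mul(-2, Add(H, Mul(-1, 3))) = Mul(-2, Add(H, -3)) = Mul(-2, Add(-3, H)) = Add(6, Mul(-2, H)))
Function('M')(O) = Mul(Pow(Add(1, O), -1), Add(66, O)) (Function('M')(O) = Mul(Add(66, O), Pow(Add(O, 1), -1)) = Mul(Add(66, O), Pow(Add(1, O), -1)) = Mul(Pow(Add(1, O), -1), Add(66, O)))
Pow(Add(-2188, Function('M')(Function('B')(Function('Z')(-1)))), -1) = Pow(Add(-2188, Mul(Pow(Add(1, Add(6, Mul(-2, 0))), -1), Add(66, Add(6, Mul(-2, 0))))), -1) = Pow(Add(-2188, Mul(Pow(Add(1, Add(6, 0)), -1), Add(66, Add(6, 0)))), -1) = Pow(Add(-2188, Mul(Pow(Add(1, 6), -1), Add(66, 6))), -1) = Pow(Add(-2188, Mul(Pow(7, -1), 72)), -1) = Pow(Add(-2188, Mul(Rational(1, 7), 72)), -1) = Pow(Add(-2188, Rational(72, 7)), -1) = Pow(Rational(-15244, 7), -1) = Rational(-7, 15244)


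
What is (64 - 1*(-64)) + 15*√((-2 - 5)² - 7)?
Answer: 128 + 15*√42 ≈ 225.21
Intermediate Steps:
(64 - 1*(-64)) + 15*√((-2 - 5)² - 7) = (64 + 64) + 15*√((-7)² - 7) = 128 + 15*√(49 - 7) = 128 + 15*√42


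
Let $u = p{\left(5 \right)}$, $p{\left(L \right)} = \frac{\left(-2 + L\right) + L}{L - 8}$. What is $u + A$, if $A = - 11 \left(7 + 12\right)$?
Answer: $- \frac{635}{3} \approx -211.67$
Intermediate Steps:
$A = -209$ ($A = \left(-11\right) 19 = -209$)
$p{\left(L \right)} = \frac{-2 + 2 L}{-8 + L}$
$u = - \frac{8}{3}$ ($u = \frac{2 \left(-1 + 5\right)}{-8 + 5} = 2 \frac{1}{-3} \cdot 4 = 2 \left(- \frac{1}{3}\right) 4 = - \frac{8}{3} \approx -2.6667$)
$u + A = - \frac{8}{3} - 209 = - \frac{635}{3}$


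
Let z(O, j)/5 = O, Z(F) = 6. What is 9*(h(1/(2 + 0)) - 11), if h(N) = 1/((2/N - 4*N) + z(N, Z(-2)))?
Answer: -97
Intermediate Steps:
z(O, j) = 5*O
h(N) = 1/(N + 2/N) (h(N) = 1/((2/N - 4*N) + 5*N) = 1/((-4*N + 2/N) + 5*N) = 1/(N + 2/N))
9*(h(1/(2 + 0)) - 11) = 9*(1/((2 + 0)*(2 + (1/(2 + 0))²)) - 11) = 9*(1/(2*(2 + (1/2)²)) - 11) = 9*(1/(2*(2 + (½)²)) - 11) = 9*(1/(2*(2 + ¼)) - 11) = 9*(1/(2*(9/4)) - 11) = 9*((½)*(4/9) - 11) = 9*(2/9 - 11) = 9*(-97/9) = -97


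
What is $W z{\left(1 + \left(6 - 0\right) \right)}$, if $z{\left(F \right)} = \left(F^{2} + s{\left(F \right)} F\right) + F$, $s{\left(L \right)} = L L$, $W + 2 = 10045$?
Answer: $4007157$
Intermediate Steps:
$W = 10043$ ($W = -2 + 10045 = 10043$)
$s{\left(L \right)} = L^{2}$
$z{\left(F \right)} = F + F^{2} + F^{3}$ ($z{\left(F \right)} = \left(F^{2} + F^{2} F\right) + F = \left(F^{2} + F^{3}\right) + F = F + F^{2} + F^{3}$)
$W z{\left(1 + \left(6 - 0\right) \right)} = 10043 \left(1 + \left(6 - 0\right)\right) \left(1 + \left(1 + \left(6 - 0\right)\right) + \left(1 + \left(6 - 0\right)\right)^{2}\right) = 10043 \left(1 + \left(6 + 0\right)\right) \left(1 + \left(1 + \left(6 + 0\right)\right) + \left(1 + \left(6 + 0\right)\right)^{2}\right) = 10043 \left(1 + 6\right) \left(1 + \left(1 + 6\right) + \left(1 + 6\right)^{2}\right) = 10043 \cdot 7 \left(1 + 7 + 7^{2}\right) = 10043 \cdot 7 \left(1 + 7 + 49\right) = 10043 \cdot 7 \cdot 57 = 10043 \cdot 399 = 4007157$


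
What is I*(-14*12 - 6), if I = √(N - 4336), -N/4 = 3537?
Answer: -348*I*√4621 ≈ -23656.0*I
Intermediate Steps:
N = -14148 (N = -4*3537 = -14148)
I = 2*I*√4621 (I = √(-14148 - 4336) = √(-18484) = 2*I*√4621 ≈ 135.96*I)
I*(-14*12 - 6) = (2*I*√4621)*(-14*12 - 6) = (2*I*√4621)*(-168 - 6) = (2*I*√4621)*(-174) = -348*I*√4621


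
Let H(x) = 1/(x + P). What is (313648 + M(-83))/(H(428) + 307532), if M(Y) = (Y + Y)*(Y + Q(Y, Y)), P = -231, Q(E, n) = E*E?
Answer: -160781156/60583805 ≈ -2.6539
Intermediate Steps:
Q(E, n) = E²
M(Y) = 2*Y*(Y + Y²) (M(Y) = (Y + Y)*(Y + Y²) = (2*Y)*(Y + Y²) = 2*Y*(Y + Y²))
H(x) = 1/(-231 + x) (H(x) = 1/(x - 231) = 1/(-231 + x))
(313648 + M(-83))/(H(428) + 307532) = (313648 + 2*(-83)²*(1 - 83))/(1/(-231 + 428) + 307532) = (313648 + 2*6889*(-82))/(1/197 + 307532) = (313648 - 1129796)/(1/197 + 307532) = -816148/60583805/197 = -816148*197/60583805 = -160781156/60583805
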